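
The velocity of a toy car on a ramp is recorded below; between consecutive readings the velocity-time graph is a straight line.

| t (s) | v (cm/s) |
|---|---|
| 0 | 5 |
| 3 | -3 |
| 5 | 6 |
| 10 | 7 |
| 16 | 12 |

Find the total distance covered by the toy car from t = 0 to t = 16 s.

100.875 cm

Distance (not displacement) is the total path length: add the absolute areas under v-t.
0–3 s: v = 0 at t = 1.875 s; triangle areas 4.6875 + 1.6875 = 6.375 cm
3–5 s: v = 0 at t = 11/3 s; triangle areas 1 + 4 = 5 cm
5–10 s: |½(6 + 7)(5)| = 32.5 cm
10–16 s: |½(7 + 12)(6)| = 57 cm
Total distance = 100.875 cm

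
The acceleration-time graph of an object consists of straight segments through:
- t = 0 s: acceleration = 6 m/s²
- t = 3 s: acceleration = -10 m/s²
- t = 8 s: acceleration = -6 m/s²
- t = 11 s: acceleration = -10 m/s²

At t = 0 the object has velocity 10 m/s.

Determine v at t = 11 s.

Δv equals the area under the a-t graph; then v = v₀ + Δv.
0–3 s: ½(6 + -10)(3) = -6 m/s
3–8 s: ½(-10 + -6)(5) = -40 m/s
8–11 s: ½(-6 + -10)(3) = -24 m/s
Δv = -70 m/s, so v(11) = 10 + (-70) = -60 m/s.

-60 m/s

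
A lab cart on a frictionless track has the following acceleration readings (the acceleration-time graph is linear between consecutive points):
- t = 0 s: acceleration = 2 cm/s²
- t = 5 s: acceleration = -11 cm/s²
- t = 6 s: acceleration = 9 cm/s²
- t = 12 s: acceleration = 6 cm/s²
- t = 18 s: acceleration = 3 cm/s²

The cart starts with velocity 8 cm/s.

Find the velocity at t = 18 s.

56.5 cm/s

Δv equals the area under the a-t graph; then v = v₀ + Δv.
0–5 s: ½(2 + -11)(5) = -22.5 cm/s
5–6 s: ½(-11 + 9)(1) = -1 cm/s
6–12 s: ½(9 + 6)(6) = 45 cm/s
12–18 s: ½(6 + 3)(6) = 27 cm/s
Δv = 48.5 cm/s, so v(18) = 8 + (48.5) = 56.5 cm/s.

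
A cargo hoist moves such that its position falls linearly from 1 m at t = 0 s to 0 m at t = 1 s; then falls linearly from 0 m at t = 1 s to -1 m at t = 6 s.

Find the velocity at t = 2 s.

Velocity is the slope of the x-t graph on 1–6 s: (-1 − 0)/(6 − 1) = -0.2 m/s.

-0.2 m/s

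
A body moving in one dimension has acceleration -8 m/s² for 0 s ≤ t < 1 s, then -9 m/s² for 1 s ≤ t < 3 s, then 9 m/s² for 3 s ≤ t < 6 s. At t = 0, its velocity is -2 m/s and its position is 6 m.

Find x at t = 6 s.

On each constant-a segment, Δv = aΔt and Δx = v₀Δt + ½aΔt²; chain segment to segment.
0–1 s: v starts -2 m/s; Δx = -2·1 + ½·-8·1² = -6 m; v ends -10 m/s.
1–3 s: v starts -10 m/s; Δx = -10·2 + ½·-9·2² = -38 m; v ends -28 m/s.
3–6 s: v starts -28 m/s; Δx = -28·3 + ½·9·3² = -43.5 m; v ends -1 m/s.
x(6) = 6 + Σ Δx = -81.5 m.

-81.5 m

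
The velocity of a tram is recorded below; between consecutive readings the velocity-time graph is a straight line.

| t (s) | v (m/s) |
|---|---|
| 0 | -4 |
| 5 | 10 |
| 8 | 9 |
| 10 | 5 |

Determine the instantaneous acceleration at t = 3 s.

2.8 m/s²

Acceleration is the slope of the v-t graph on 0–5 s: (10 − -4)/(5 − 0) = 2.8 m/s².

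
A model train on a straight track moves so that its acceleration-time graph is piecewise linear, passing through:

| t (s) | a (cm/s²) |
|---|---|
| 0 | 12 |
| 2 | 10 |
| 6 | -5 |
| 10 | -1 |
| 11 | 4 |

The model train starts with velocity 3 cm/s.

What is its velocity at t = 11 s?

Δv equals the area under the a-t graph; then v = v₀ + Δv.
0–2 s: ½(12 + 10)(2) = 22 cm/s
2–6 s: ½(10 + -5)(4) = 10 cm/s
6–10 s: ½(-5 + -1)(4) = -12 cm/s
10–11 s: ½(-1 + 4)(1) = 1.5 cm/s
Δv = 21.5 cm/s, so v(11) = 3 + (21.5) = 24.5 cm/s.

24.5 cm/s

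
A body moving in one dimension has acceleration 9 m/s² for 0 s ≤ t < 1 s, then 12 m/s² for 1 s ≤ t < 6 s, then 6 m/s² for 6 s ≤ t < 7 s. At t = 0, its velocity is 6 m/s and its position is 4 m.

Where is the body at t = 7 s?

317.5 m

On each constant-a segment, Δv = aΔt and Δx = v₀Δt + ½aΔt²; chain segment to segment.
0–1 s: v starts 6 m/s; Δx = 6·1 + ½·9·1² = 10.5 m; v ends 15 m/s.
1–6 s: v starts 15 m/s; Δx = 15·5 + ½·12·5² = 225 m; v ends 75 m/s.
6–7 s: v starts 75 m/s; Δx = 75·1 + ½·6·1² = 78 m; v ends 81 m/s.
x(7) = 4 + Σ Δx = 317.5 m.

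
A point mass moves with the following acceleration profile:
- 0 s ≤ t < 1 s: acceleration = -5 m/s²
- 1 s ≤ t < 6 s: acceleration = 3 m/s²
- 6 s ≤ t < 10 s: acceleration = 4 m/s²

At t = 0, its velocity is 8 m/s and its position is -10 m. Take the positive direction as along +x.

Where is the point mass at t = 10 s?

On each constant-a segment, Δv = aΔt and Δx = v₀Δt + ½aΔt²; chain segment to segment.
0–1 s: v starts 8 m/s; Δx = 8·1 + ½·-5·1² = 5.5 m; v ends 3 m/s.
1–6 s: v starts 3 m/s; Δx = 3·5 + ½·3·5² = 52.5 m; v ends 18 m/s.
6–10 s: v starts 18 m/s; Δx = 18·4 + ½·4·4² = 104 m; v ends 34 m/s.
x(10) = -10 + Σ Δx = 152 m.

152 m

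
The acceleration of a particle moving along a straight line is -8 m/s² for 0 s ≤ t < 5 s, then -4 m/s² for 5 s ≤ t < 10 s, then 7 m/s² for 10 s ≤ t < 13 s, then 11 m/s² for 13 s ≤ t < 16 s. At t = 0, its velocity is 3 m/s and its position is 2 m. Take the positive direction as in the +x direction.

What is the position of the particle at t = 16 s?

On each constant-a segment, Δv = aΔt and Δx = v₀Δt + ½aΔt²; chain segment to segment.
0–5 s: v starts 3 m/s; Δx = 3·5 + ½·-8·5² = -85 m; v ends -37 m/s.
5–10 s: v starts -37 m/s; Δx = -37·5 + ½·-4·5² = -235 m; v ends -57 m/s.
10–13 s: v starts -57 m/s; Δx = -57·3 + ½·7·3² = -139.5 m; v ends -36 m/s.
13–16 s: v starts -36 m/s; Δx = -36·3 + ½·11·3² = -58.5 m; v ends -3 m/s.
x(16) = 2 + Σ Δx = -516 m.

-516 m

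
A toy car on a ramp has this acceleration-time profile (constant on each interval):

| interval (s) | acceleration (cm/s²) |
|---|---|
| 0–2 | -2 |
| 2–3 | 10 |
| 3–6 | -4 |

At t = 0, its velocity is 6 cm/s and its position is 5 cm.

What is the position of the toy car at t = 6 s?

On each constant-a segment, Δv = aΔt and Δx = v₀Δt + ½aΔt²; chain segment to segment.
0–2 s: v starts 6 cm/s; Δx = 6·2 + ½·-2·2² = 8 cm; v ends 2 cm/s.
2–3 s: v starts 2 cm/s; Δx = 2·1 + ½·10·1² = 7 cm; v ends 12 cm/s.
3–6 s: v starts 12 cm/s; Δx = 12·3 + ½·-4·3² = 18 cm; v ends 0 cm/s.
x(6) = 5 + Σ Δx = 38 cm.

38 cm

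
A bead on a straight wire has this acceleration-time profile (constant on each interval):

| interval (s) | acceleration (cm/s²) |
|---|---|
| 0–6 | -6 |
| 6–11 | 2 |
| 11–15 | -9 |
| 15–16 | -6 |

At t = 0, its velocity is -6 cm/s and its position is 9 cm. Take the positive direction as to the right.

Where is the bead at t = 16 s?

On each constant-a segment, Δv = aΔt and Δx = v₀Δt + ½aΔt²; chain segment to segment.
0–6 s: v starts -6 cm/s; Δx = -6·6 + ½·-6·6² = -144 cm; v ends -42 cm/s.
6–11 s: v starts -42 cm/s; Δx = -42·5 + ½·2·5² = -185 cm; v ends -32 cm/s.
11–15 s: v starts -32 cm/s; Δx = -32·4 + ½·-9·4² = -200 cm; v ends -68 cm/s.
15–16 s: v starts -68 cm/s; Δx = -68·1 + ½·-6·1² = -71 cm; v ends -74 cm/s.
x(16) = 9 + Σ Δx = -591 cm.

-591 cm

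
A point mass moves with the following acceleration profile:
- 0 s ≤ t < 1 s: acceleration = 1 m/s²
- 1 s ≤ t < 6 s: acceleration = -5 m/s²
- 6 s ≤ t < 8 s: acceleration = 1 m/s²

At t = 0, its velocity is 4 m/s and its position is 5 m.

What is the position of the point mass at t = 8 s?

On each constant-a segment, Δv = aΔt and Δx = v₀Δt + ½aΔt²; chain segment to segment.
0–1 s: v starts 4 m/s; Δx = 4·1 + ½·1·1² = 4.5 m; v ends 5 m/s.
1–6 s: v starts 5 m/s; Δx = 5·5 + ½·-5·5² = -37.5 m; v ends -20 m/s.
6–8 s: v starts -20 m/s; Δx = -20·2 + ½·1·2² = -38 m; v ends -18 m/s.
x(8) = 5 + Σ Δx = -66 m.

-66 m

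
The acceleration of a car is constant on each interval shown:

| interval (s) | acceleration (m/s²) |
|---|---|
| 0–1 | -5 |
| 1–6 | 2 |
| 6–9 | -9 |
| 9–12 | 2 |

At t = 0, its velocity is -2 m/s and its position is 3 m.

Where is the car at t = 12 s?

On each constant-a segment, Δv = aΔt and Δx = v₀Δt + ½aΔt²; chain segment to segment.
0–1 s: v starts -2 m/s; Δx = -2·1 + ½·-5·1² = -4.5 m; v ends -7 m/s.
1–6 s: v starts -7 m/s; Δx = -7·5 + ½·2·5² = -10 m; v ends 3 m/s.
6–9 s: v starts 3 m/s; Δx = 3·3 + ½·-9·3² = -31.5 m; v ends -24 m/s.
9–12 s: v starts -24 m/s; Δx = -24·3 + ½·2·3² = -63 m; v ends -18 m/s.
x(12) = 3 + Σ Δx = -106 m.

-106 m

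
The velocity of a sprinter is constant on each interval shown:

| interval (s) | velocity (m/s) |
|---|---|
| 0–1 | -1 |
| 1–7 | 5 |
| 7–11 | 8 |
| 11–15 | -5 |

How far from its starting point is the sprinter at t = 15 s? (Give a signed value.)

41 m

Displacement is the signed area under the v-t curve.
0–1 s: -1 × 1 = -1 m
1–7 s: 5 × 6 = 30 m
7–11 s: 8 × 4 = 32 m
11–15 s: -5 × 4 = -20 m
Net displacement = 41 m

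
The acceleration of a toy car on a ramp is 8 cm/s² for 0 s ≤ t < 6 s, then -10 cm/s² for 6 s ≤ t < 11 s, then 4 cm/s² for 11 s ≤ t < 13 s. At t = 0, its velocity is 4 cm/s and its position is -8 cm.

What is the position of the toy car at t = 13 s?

307 cm

On each constant-a segment, Δv = aΔt and Δx = v₀Δt + ½aΔt²; chain segment to segment.
0–6 s: v starts 4 cm/s; Δx = 4·6 + ½·8·6² = 168 cm; v ends 52 cm/s.
6–11 s: v starts 52 cm/s; Δx = 52·5 + ½·-10·5² = 135 cm; v ends 2 cm/s.
11–13 s: v starts 2 cm/s; Δx = 2·2 + ½·4·2² = 12 cm; v ends 10 cm/s.
x(13) = -8 + Σ Δx = 307 cm.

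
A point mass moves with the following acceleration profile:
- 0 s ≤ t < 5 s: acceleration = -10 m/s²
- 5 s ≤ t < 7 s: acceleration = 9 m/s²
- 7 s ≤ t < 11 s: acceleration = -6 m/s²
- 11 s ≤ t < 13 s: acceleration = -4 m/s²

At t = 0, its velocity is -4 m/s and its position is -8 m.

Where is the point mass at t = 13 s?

On each constant-a segment, Δv = aΔt and Δx = v₀Δt + ½aΔt²; chain segment to segment.
0–5 s: v starts -4 m/s; Δx = -4·5 + ½·-10·5² = -145 m; v ends -54 m/s.
5–7 s: v starts -54 m/s; Δx = -54·2 + ½·9·2² = -90 m; v ends -36 m/s.
7–11 s: v starts -36 m/s; Δx = -36·4 + ½·-6·4² = -192 m; v ends -60 m/s.
11–13 s: v starts -60 m/s; Δx = -60·2 + ½·-4·2² = -128 m; v ends -68 m/s.
x(13) = -8 + Σ Δx = -563 m.

-563 m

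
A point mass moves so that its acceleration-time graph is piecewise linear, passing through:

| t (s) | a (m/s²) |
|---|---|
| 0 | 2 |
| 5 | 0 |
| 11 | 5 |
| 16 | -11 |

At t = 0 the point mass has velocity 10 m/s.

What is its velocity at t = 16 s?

15 m/s

Δv equals the area under the a-t graph; then v = v₀ + Δv.
0–5 s: ½(2 + 0)(5) = 5 m/s
5–11 s: ½(0 + 5)(6) = 15 m/s
11–16 s: ½(5 + -11)(5) = -15 m/s
Δv = 5 m/s, so v(16) = 10 + (5) = 15 m/s.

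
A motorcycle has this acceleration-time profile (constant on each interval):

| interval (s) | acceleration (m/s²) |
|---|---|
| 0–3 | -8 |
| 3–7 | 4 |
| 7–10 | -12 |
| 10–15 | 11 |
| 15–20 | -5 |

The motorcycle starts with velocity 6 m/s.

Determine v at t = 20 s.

Δv equals the area under the a-t graph; then v = v₀ + Δv.
0–3 s: -8 × 3 = -24 m/s
3–7 s: 4 × 4 = 16 m/s
7–10 s: -12 × 3 = -36 m/s
10–15 s: 11 × 5 = 55 m/s
15–20 s: -5 × 5 = -25 m/s
Δv = -14 m/s, so v(20) = 6 + (-14) = -8 m/s.

-8 m/s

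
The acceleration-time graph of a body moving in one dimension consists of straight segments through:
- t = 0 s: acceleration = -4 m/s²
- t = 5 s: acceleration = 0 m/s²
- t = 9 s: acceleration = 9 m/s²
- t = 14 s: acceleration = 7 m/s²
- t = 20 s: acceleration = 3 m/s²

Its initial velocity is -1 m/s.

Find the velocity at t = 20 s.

77 m/s

Δv equals the area under the a-t graph; then v = v₀ + Δv.
0–5 s: ½(-4 + 0)(5) = -10 m/s
5–9 s: ½(0 + 9)(4) = 18 m/s
9–14 s: ½(9 + 7)(5) = 40 m/s
14–20 s: ½(7 + 3)(6) = 30 m/s
Δv = 78 m/s, so v(20) = -1 + (78) = 77 m/s.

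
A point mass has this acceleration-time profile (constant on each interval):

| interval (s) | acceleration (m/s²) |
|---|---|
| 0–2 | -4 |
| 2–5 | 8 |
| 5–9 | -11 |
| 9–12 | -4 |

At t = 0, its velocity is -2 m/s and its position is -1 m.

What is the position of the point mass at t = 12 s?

On each constant-a segment, Δv = aΔt and Δx = v₀Δt + ½aΔt²; chain segment to segment.
0–2 s: v starts -2 m/s; Δx = -2·2 + ½·-4·2² = -12 m; v ends -10 m/s.
2–5 s: v starts -10 m/s; Δx = -10·3 + ½·8·3² = 6 m; v ends 14 m/s.
5–9 s: v starts 14 m/s; Δx = 14·4 + ½·-11·4² = -32 m; v ends -30 m/s.
9–12 s: v starts -30 m/s; Δx = -30·3 + ½·-4·3² = -108 m; v ends -42 m/s.
x(12) = -1 + Σ Δx = -147 m.

-147 m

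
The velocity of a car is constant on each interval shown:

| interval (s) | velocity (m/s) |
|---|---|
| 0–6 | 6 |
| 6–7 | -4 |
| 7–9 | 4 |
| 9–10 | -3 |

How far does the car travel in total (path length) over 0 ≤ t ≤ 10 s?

Total distance travelled is ∫|v| dt — sum the magnitudes of each area piece.
0–6 s: |6| × 6 = 36 m
6–7 s: |-4| × 1 = 4 m
7–9 s: |4| × 2 = 8 m
9–10 s: |-3| × 1 = 3 m
Total distance = 51 m

51 m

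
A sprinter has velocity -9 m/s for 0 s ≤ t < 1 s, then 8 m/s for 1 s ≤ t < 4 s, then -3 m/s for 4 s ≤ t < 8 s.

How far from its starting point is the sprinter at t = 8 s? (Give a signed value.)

3 m

Displacement is the signed area under the v-t curve.
0–1 s: -9 × 1 = -9 m
1–4 s: 8 × 3 = 24 m
4–8 s: -3 × 4 = -12 m
Net displacement = 3 m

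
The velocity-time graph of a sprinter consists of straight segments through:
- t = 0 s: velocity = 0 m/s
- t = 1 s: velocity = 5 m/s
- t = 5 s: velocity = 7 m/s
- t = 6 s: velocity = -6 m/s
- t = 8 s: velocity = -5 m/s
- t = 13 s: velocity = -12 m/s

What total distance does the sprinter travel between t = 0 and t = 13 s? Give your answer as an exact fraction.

2165/26 m

Distance (not displacement) is the total path length: add the absolute areas under v-t.
0–1 s: |½(0 + 5)(1)| = 2.5 m
1–5 s: |½(5 + 7)(4)| = 24 m
5–6 s: v = 0 at t = 72/13 s; triangle areas 49/26 + 18/13 = 85/26 m
6–8 s: |½(-6 + -5)(2)| = 11 m
8–13 s: |½(-5 + -12)(5)| = 42.5 m
Total distance = 2165/26 m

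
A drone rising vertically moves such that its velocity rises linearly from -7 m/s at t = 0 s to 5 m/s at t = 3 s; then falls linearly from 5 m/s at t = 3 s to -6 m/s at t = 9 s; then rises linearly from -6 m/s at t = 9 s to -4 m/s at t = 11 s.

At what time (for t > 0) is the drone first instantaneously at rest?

t = 1.75 s

v changes sign on 0–3 s (from -7 to 5); the graph is linear there, so v = 0 at t = 0 + (7)·(3 − 0)/(5 − -7) = 1.75 s.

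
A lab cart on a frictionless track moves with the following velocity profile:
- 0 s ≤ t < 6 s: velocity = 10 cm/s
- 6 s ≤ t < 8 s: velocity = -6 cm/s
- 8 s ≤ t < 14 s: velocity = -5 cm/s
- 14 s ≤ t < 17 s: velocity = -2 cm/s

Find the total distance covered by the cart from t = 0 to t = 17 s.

108 cm

Distance (not displacement) is the total path length: add the absolute areas under v-t.
0–6 s: |10| × 6 = 60 cm
6–8 s: |-6| × 2 = 12 cm
8–14 s: |-5| × 6 = 30 cm
14–17 s: |-2| × 3 = 6 cm
Total distance = 108 cm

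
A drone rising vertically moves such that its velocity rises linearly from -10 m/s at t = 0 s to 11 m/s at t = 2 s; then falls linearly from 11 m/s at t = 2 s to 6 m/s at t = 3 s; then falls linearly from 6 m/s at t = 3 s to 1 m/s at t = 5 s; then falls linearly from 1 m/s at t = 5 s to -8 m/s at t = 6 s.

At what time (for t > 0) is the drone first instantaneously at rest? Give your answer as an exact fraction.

t = 20/21 s

v changes sign on 0–2 s (from -10 to 11); the graph is linear there, so v = 0 at t = 0 + (10)·(2 − 0)/(11 − -10) = 20/21 s.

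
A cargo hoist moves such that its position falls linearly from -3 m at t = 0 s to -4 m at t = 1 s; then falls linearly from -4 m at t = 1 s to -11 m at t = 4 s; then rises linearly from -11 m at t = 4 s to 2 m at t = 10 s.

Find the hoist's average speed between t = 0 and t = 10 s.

2.1 m/s

Average speed = (total path length)/(elapsed time); on a piecewise-linear x-t graph the path length is Σ|Δx|.
0–1 s: |Δx| = |-4 − -3| = 1 m
1–4 s: |Δx| = |-11 − -4| = 7 m
4–10 s: |Δx| = |2 − -11| = 13 m
Total path = 21 m; average speed = 21/10 = 2.1 m/s.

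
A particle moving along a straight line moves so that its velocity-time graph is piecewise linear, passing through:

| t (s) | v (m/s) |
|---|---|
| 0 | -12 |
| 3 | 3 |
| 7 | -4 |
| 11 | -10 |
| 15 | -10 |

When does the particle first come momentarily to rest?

t = 2.4 s

v changes sign on 0–3 s (from -12 to 3); the graph is linear there, so v = 0 at t = 0 + (12)·(3 − 0)/(3 − -12) = 2.4 s.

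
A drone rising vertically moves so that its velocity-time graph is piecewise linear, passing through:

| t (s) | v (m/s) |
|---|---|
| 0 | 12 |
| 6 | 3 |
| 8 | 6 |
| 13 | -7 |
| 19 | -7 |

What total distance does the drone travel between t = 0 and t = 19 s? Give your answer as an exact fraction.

Distance (not displacement) is the total path length: add the absolute areas under v-t.
0–6 s: |½(12 + 3)(6)| = 45 m
6–8 s: |½(3 + 6)(2)| = 9 m
8–13 s: v = 0 at t = 134/13 s; triangle areas 90/13 + 245/26 = 425/26 m
13–19 s: |-7| × 6 = 42 m
Total distance = 2921/26 m

2921/26 m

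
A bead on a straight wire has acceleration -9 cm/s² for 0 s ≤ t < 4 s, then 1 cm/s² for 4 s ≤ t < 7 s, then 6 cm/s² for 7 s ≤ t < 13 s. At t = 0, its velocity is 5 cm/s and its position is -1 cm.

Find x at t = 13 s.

On each constant-a segment, Δv = aΔt and Δx = v₀Δt + ½aΔt²; chain segment to segment.
0–4 s: v starts 5 cm/s; Δx = 5·4 + ½·-9·4² = -52 cm; v ends -31 cm/s.
4–7 s: v starts -31 cm/s; Δx = -31·3 + ½·1·3² = -88.5 cm; v ends -28 cm/s.
7–13 s: v starts -28 cm/s; Δx = -28·6 + ½·6·6² = -60 cm; v ends 8 cm/s.
x(13) = -1 + Σ Δx = -201.5 cm.

-201.5 cm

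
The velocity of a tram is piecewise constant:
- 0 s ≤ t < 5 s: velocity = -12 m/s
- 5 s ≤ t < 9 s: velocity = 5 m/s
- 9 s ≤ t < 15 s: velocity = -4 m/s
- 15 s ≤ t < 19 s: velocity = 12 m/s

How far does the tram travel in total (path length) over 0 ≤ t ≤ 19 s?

152 m

Total distance travelled is ∫|v| dt — sum the magnitudes of each area piece.
0–5 s: |-12| × 5 = 60 m
5–9 s: |5| × 4 = 20 m
9–15 s: |-4| × 6 = 24 m
15–19 s: |12| × 4 = 48 m
Total distance = 152 m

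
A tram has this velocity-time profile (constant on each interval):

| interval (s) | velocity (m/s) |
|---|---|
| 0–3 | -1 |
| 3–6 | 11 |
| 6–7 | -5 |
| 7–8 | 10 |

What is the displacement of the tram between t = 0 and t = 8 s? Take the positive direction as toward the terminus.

35 m

Net displacement equals the area under the velocity-time graph (areas below the axis count negative).
0–3 s: -1 × 3 = -3 m
3–6 s: 11 × 3 = 33 m
6–7 s: -5 × 1 = -5 m
7–8 s: 10 × 1 = 10 m
Net displacement = 35 m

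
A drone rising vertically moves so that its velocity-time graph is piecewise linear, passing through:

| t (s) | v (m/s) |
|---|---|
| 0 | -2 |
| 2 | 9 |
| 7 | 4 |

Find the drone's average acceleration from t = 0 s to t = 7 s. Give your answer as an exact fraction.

6/7 m/s²

Average acceleration = Δv/Δt = (4 − -2)/(7 − 0) = 6/7 m/s².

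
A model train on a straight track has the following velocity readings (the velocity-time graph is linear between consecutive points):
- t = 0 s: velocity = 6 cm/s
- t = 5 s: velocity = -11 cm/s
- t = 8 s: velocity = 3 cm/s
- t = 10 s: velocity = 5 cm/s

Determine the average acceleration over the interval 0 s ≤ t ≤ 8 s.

-0.375 cm/s²

Average acceleration = Δv/Δt = (3 − 6)/(8 − 0) = -0.375 cm/s².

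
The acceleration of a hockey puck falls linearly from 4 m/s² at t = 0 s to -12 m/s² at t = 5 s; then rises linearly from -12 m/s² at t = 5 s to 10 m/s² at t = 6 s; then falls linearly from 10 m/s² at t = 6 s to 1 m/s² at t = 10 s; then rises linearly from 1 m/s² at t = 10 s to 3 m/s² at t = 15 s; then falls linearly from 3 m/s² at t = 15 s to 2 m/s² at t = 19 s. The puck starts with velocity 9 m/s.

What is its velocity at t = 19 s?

30 m/s

Δv equals the area under the a-t graph; then v = v₀ + Δv.
0–5 s: ½(4 + -12)(5) = -20 m/s
5–6 s: ½(-12 + 10)(1) = -1 m/s
6–10 s: ½(10 + 1)(4) = 22 m/s
10–15 s: ½(1 + 3)(5) = 10 m/s
15–19 s: ½(3 + 2)(4) = 10 m/s
Δv = 21 m/s, so v(19) = 9 + (21) = 30 m/s.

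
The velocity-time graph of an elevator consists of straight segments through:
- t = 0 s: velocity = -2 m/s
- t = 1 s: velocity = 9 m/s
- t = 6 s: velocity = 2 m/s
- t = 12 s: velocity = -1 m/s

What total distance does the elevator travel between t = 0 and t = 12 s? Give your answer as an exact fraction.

400/11 m

Distance (not displacement) is the total path length: add the absolute areas under v-t.
0–1 s: v = 0 at t = 2/11 s; triangle areas 2/11 + 81/22 = 85/22 m
1–6 s: |½(9 + 2)(5)| = 27.5 m
6–12 s: v = 0 at t = 10 s; triangle areas 4 + 1 = 5 m
Total distance = 400/11 m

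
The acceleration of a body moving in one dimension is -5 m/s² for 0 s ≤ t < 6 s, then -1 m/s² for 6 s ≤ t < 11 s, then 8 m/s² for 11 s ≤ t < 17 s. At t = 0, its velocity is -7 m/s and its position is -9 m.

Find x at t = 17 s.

On each constant-a segment, Δv = aΔt and Δx = v₀Δt + ½aΔt²; chain segment to segment.
0–6 s: v starts -7 m/s; Δx = -7·6 + ½·-5·6² = -132 m; v ends -37 m/s.
6–11 s: v starts -37 m/s; Δx = -37·5 + ½·-1·5² = -197.5 m; v ends -42 m/s.
11–17 s: v starts -42 m/s; Δx = -42·6 + ½·8·6² = -108 m; v ends 6 m/s.
x(17) = -9 + Σ Δx = -446.5 m.

-446.5 m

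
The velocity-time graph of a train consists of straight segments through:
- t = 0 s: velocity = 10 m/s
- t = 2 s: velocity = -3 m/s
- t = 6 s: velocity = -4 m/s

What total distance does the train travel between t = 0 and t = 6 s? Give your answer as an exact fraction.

Total distance travelled is ∫|v| dt — sum the magnitudes of each area piece.
0–2 s: v = 0 at t = 20/13 s; triangle areas 100/13 + 9/13 = 109/13 m
2–6 s: |½(-3 + -4)(4)| = 14 m
Total distance = 291/13 m

291/13 m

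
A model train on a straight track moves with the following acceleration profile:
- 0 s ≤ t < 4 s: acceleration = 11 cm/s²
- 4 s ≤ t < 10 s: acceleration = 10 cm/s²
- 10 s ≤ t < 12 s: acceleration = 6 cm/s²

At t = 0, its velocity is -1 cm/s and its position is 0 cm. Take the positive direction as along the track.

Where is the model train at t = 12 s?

On each constant-a segment, Δv = aΔt and Δx = v₀Δt + ½aΔt²; chain segment to segment.
0–4 s: v starts -1 cm/s; Δx = -1·4 + ½·11·4² = 84 cm; v ends 43 cm/s.
4–10 s: v starts 43 cm/s; Δx = 43·6 + ½·10·6² = 438 cm; v ends 103 cm/s.
10–12 s: v starts 103 cm/s; Δx = 103·2 + ½·6·2² = 218 cm; v ends 115 cm/s.
x(12) = 0 + Σ Δx = 740 cm.

740 cm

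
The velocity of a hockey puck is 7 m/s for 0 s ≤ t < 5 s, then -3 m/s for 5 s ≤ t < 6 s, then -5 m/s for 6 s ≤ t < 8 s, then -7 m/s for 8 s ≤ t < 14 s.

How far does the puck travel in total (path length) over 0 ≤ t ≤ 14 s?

Total distance travelled is ∫|v| dt — sum the magnitudes of each area piece.
0–5 s: |7| × 5 = 35 m
5–6 s: |-3| × 1 = 3 m
6–8 s: |-5| × 2 = 10 m
8–14 s: |-7| × 6 = 42 m
Total distance = 90 m

90 m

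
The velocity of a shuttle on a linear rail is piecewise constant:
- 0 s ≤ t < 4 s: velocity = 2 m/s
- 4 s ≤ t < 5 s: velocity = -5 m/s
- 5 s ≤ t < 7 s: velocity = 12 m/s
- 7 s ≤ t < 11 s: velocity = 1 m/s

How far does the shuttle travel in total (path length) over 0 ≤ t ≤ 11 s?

41 m

Distance (not displacement) is the total path length: add the absolute areas under v-t.
0–4 s: |2| × 4 = 8 m
4–5 s: |-5| × 1 = 5 m
5–7 s: |12| × 2 = 24 m
7–11 s: |1| × 4 = 4 m
Total distance = 41 m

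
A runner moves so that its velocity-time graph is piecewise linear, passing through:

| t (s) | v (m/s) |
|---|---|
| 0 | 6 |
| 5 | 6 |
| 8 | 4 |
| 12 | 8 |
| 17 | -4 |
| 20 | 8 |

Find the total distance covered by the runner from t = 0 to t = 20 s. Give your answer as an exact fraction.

Distance (not displacement) is the total path length: add the absolute areas under v-t.
0–5 s: |6| × 5 = 30 m
5–8 s: |½(6 + 4)(3)| = 15 m
8–12 s: |½(4 + 8)(4)| = 24 m
12–17 s: v = 0 at t = 46/3 s; triangle areas 40/3 + 10/3 = 50/3 m
17–20 s: v = 0 at t = 18 s; triangle areas 2 + 8 = 10 m
Total distance = 287/3 m

287/3 m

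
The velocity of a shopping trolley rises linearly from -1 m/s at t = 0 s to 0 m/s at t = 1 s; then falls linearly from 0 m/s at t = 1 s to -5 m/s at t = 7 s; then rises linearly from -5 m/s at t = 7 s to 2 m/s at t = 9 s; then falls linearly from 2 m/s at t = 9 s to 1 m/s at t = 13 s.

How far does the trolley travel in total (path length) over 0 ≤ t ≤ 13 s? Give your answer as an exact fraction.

359/14 m

Distance (not displacement) is the total path length: add the absolute areas under v-t.
0–1 s: |½(-1 + 0)(1)| = 0.5 m
1–7 s: |½(0 + -5)(6)| = 15 m
7–9 s: v = 0 at t = 59/7 s; triangle areas 25/7 + 4/7 = 29/7 m
9–13 s: |½(2 + 1)(4)| = 6 m
Total distance = 359/14 m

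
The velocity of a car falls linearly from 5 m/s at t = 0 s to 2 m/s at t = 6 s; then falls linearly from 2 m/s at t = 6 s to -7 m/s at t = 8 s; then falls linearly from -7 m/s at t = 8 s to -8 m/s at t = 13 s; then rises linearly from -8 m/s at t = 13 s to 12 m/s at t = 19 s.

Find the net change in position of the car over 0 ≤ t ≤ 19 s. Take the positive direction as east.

Net displacement equals the area under the velocity-time graph (areas below the axis count negative).
0–6 s: ½(5 + 2)(6) = 21 m
6–8 s: ½(2 + -7)(2) = -5 m
8–13 s: ½(-7 + -8)(5) = -37.5 m
13–19 s: ½(-8 + 12)(6) = 12 m
Net displacement = -9.5 m

-9.5 m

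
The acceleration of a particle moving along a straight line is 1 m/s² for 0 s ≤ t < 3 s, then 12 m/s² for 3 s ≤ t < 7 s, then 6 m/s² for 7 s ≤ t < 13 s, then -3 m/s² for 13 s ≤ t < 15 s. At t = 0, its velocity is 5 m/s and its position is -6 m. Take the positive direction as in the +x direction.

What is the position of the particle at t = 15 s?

On each constant-a segment, Δv = aΔt and Δx = v₀Δt + ½aΔt²; chain segment to segment.
0–3 s: v starts 5 m/s; Δx = 5·3 + ½·1·3² = 19.5 m; v ends 8 m/s.
3–7 s: v starts 8 m/s; Δx = 8·4 + ½·12·4² = 128 m; v ends 56 m/s.
7–13 s: v starts 56 m/s; Δx = 56·6 + ½·6·6² = 444 m; v ends 92 m/s.
13–15 s: v starts 92 m/s; Δx = 92·2 + ½·-3·2² = 178 m; v ends 86 m/s.
x(15) = -6 + Σ Δx = 763.5 m.

763.5 m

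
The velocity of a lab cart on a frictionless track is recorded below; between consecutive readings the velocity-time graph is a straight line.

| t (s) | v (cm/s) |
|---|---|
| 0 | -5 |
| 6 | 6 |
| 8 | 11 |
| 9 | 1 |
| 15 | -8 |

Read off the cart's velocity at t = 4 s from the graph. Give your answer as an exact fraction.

On 0–6 s the graph is linear from -5 to 6 cm/s: v(4) = -5 + (6 − -5)·(4 − 0)/(6 − 0) = 7/3 cm/s.

7/3 cm/s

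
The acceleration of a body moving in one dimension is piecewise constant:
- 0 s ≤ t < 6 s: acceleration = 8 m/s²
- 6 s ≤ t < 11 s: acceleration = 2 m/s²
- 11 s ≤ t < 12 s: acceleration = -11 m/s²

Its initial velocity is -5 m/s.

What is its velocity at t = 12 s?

42 m/s

Δv equals the area under the a-t graph; then v = v₀ + Δv.
0–6 s: 8 × 6 = 48 m/s
6–11 s: 2 × 5 = 10 m/s
11–12 s: -11 × 1 = -11 m/s
Δv = 47 m/s, so v(12) = -5 + (47) = 42 m/s.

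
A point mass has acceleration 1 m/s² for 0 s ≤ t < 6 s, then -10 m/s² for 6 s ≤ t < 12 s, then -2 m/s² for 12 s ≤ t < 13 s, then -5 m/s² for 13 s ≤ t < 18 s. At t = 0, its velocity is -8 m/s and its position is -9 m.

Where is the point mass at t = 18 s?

On each constant-a segment, Δv = aΔt and Δx = v₀Δt + ½aΔt²; chain segment to segment.
0–6 s: v starts -8 m/s; Δx = -8·6 + ½·1·6² = -30 m; v ends -2 m/s.
6–12 s: v starts -2 m/s; Δx = -2·6 + ½·-10·6² = -192 m; v ends -62 m/s.
12–13 s: v starts -62 m/s; Δx = -62·1 + ½·-2·1² = -63 m; v ends -64 m/s.
13–18 s: v starts -64 m/s; Δx = -64·5 + ½·-5·5² = -382.5 m; v ends -89 m/s.
x(18) = -9 + Σ Δx = -676.5 m.

-676.5 m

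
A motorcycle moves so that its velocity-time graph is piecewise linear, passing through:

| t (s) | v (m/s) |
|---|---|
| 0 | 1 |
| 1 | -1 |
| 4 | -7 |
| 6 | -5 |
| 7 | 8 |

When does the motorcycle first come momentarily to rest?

t = 0.5 s

v changes sign on 0–1 s (from 1 to -1); the graph is linear there, so v = 0 at t = 0 + (-1)·(1 − 0)/(-1 − 1) = 0.5 s.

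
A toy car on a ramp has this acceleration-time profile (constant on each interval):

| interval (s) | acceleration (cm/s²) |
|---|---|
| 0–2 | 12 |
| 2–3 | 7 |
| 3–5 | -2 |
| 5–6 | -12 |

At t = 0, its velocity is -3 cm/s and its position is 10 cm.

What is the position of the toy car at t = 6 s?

On each constant-a segment, Δv = aΔt and Δx = v₀Δt + ½aΔt²; chain segment to segment.
0–2 s: v starts -3 cm/s; Δx = -3·2 + ½·12·2² = 18 cm; v ends 21 cm/s.
2–3 s: v starts 21 cm/s; Δx = 21·1 + ½·7·1² = 24.5 cm; v ends 28 cm/s.
3–5 s: v starts 28 cm/s; Δx = 28·2 + ½·-2·2² = 52 cm; v ends 24 cm/s.
5–6 s: v starts 24 cm/s; Δx = 24·1 + ½·-12·1² = 18 cm; v ends 12 cm/s.
x(6) = 10 + Σ Δx = 122.5 cm.

122.5 cm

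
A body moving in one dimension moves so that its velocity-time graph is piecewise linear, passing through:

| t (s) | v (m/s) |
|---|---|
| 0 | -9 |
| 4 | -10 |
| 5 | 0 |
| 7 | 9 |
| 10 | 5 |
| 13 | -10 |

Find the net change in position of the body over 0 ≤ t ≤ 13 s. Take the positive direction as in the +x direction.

Displacement is the signed area under the v-t curve.
0–4 s: ½(-9 + -10)(4) = -38 m
4–5 s: ½(-10 + 0)(1) = -5 m
5–7 s: ½(0 + 9)(2) = 9 m
7–10 s: ½(9 + 5)(3) = 21 m
10–13 s: ½(5 + -10)(3) = -7.5 m
Net displacement = -20.5 m

-20.5 m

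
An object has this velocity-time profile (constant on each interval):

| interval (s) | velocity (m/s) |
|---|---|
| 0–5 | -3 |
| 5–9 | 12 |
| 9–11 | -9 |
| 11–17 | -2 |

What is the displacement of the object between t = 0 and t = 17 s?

Displacement is the signed area under the v-t curve.
0–5 s: -3 × 5 = -15 m
5–9 s: 12 × 4 = 48 m
9–11 s: -9 × 2 = -18 m
11–17 s: -2 × 6 = -12 m
Net displacement = 3 m

3 m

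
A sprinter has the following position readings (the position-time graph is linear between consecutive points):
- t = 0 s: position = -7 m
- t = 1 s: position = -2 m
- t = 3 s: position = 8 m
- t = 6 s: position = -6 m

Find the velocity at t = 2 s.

5 m/s

Velocity is the slope of the x-t graph on 1–3 s: (8 − -2)/(3 − 1) = 5 m/s.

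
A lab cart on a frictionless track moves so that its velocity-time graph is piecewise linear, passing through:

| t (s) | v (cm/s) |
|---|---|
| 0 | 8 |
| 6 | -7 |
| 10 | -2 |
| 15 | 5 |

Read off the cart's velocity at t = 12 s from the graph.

0.8 cm/s

On 10–15 s the graph is linear from -2 to 5 cm/s: v(12) = -2 + (5 − -2)·(12 − 10)/(15 − 10) = 0.8 cm/s.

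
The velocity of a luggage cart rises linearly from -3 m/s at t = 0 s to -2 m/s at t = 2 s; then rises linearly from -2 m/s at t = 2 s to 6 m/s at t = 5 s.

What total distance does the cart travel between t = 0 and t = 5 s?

12.5 m

Total distance travelled is ∫|v| dt — sum the magnitudes of each area piece.
0–2 s: |½(-3 + -2)(2)| = 5 m
2–5 s: v = 0 at t = 2.75 s; triangle areas 0.75 + 6.75 = 7.5 m
Total distance = 12.5 m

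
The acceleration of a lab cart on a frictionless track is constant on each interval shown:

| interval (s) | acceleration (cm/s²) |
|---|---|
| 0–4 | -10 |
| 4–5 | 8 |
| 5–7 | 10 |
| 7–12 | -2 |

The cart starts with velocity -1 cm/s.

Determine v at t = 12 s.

-23 cm/s

Δv equals the area under the a-t graph; then v = v₀ + Δv.
0–4 s: -10 × 4 = -40 cm/s
4–5 s: 8 × 1 = 8 cm/s
5–7 s: 10 × 2 = 20 cm/s
7–12 s: -2 × 5 = -10 cm/s
Δv = -22 cm/s, so v(12) = -1 + (-22) = -23 cm/s.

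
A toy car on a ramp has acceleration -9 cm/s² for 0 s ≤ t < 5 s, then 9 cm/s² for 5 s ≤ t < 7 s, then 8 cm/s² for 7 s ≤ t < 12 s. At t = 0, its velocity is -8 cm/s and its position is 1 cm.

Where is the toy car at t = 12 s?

On each constant-a segment, Δv = aΔt and Δx = v₀Δt + ½aΔt²; chain segment to segment.
0–5 s: v starts -8 cm/s; Δx = -8·5 + ½·-9·5² = -152.5 cm; v ends -53 cm/s.
5–7 s: v starts -53 cm/s; Δx = -53·2 + ½·9·2² = -88 cm; v ends -35 cm/s.
7–12 s: v starts -35 cm/s; Δx = -35·5 + ½·8·5² = -75 cm; v ends 5 cm/s.
x(12) = 1 + Σ Δx = -314.5 cm.

-314.5 cm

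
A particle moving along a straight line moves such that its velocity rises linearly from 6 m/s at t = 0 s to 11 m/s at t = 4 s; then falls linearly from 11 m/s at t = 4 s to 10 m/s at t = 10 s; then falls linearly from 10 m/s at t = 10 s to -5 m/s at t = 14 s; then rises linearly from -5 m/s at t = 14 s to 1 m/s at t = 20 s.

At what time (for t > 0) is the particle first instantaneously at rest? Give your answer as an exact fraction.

t = 38/3 s

v changes sign on 10–14 s (from 10 to -5); the graph is linear there, so v = 0 at t = 10 + (-10)·(14 − 10)/(-5 − 10) = 38/3 s.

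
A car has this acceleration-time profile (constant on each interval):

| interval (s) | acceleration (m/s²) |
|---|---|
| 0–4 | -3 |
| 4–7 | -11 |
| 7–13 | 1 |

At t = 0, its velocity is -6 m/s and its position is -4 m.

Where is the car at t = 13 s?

On each constant-a segment, Δv = aΔt and Δx = v₀Δt + ½aΔt²; chain segment to segment.
0–4 s: v starts -6 m/s; Δx = -6·4 + ½·-3·4² = -48 m; v ends -18 m/s.
4–7 s: v starts -18 m/s; Δx = -18·3 + ½·-11·3² = -103.5 m; v ends -51 m/s.
7–13 s: v starts -51 m/s; Δx = -51·6 + ½·1·6² = -288 m; v ends -45 m/s.
x(13) = -4 + Σ Δx = -443.5 m.

-443.5 m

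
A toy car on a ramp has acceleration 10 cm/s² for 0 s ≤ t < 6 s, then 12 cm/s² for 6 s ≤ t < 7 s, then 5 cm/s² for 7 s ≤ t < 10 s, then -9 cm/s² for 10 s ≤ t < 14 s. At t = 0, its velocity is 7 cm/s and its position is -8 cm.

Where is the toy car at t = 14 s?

850.5 cm

On each constant-a segment, Δv = aΔt and Δx = v₀Δt + ½aΔt²; chain segment to segment.
0–6 s: v starts 7 cm/s; Δx = 7·6 + ½·10·6² = 222 cm; v ends 67 cm/s.
6–7 s: v starts 67 cm/s; Δx = 67·1 + ½·12·1² = 73 cm; v ends 79 cm/s.
7–10 s: v starts 79 cm/s; Δx = 79·3 + ½·5·3² = 259.5 cm; v ends 94 cm/s.
10–14 s: v starts 94 cm/s; Δx = 94·4 + ½·-9·4² = 304 cm; v ends 58 cm/s.
x(14) = -8 + Σ Δx = 850.5 cm.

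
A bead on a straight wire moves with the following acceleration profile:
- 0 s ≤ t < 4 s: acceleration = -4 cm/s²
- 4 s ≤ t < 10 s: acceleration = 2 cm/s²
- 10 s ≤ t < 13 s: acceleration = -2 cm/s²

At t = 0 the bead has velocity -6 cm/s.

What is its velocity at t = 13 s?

Δv equals the area under the a-t graph; then v = v₀ + Δv.
0–4 s: -4 × 4 = -16 cm/s
4–10 s: 2 × 6 = 12 cm/s
10–13 s: -2 × 3 = -6 cm/s
Δv = -10 cm/s, so v(13) = -6 + (-10) = -16 cm/s.

-16 cm/s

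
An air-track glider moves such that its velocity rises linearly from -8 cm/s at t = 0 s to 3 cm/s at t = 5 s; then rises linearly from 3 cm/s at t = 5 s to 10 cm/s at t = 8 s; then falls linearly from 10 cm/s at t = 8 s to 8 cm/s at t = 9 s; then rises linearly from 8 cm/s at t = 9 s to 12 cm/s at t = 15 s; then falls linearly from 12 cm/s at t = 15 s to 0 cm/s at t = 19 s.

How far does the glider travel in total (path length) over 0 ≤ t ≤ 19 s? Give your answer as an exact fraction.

1420/11 cm

Distance (not displacement) is the total path length: add the absolute areas under v-t.
0–5 s: v = 0 at t = 40/11 s; triangle areas 160/11 + 45/22 = 365/22 cm
5–8 s: |½(3 + 10)(3)| = 19.5 cm
8–9 s: |½(10 + 8)(1)| = 9 cm
9–15 s: |½(8 + 12)(6)| = 60 cm
15–19 s: |½(12 + 0)(4)| = 24 cm
Total distance = 1420/11 cm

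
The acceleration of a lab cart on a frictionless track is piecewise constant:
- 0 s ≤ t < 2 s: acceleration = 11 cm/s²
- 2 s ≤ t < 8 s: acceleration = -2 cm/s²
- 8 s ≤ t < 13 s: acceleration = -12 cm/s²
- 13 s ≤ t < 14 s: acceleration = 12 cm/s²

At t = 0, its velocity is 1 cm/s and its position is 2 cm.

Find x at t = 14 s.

-10 cm

On each constant-a segment, Δv = aΔt and Δx = v₀Δt + ½aΔt²; chain segment to segment.
0–2 s: v starts 1 cm/s; Δx = 1·2 + ½·11·2² = 24 cm; v ends 23 cm/s.
2–8 s: v starts 23 cm/s; Δx = 23·6 + ½·-2·6² = 102 cm; v ends 11 cm/s.
8–13 s: v starts 11 cm/s; Δx = 11·5 + ½·-12·5² = -95 cm; v ends -49 cm/s.
13–14 s: v starts -49 cm/s; Δx = -49·1 + ½·12·1² = -43 cm; v ends -37 cm/s.
x(14) = 2 + Σ Δx = -10 cm.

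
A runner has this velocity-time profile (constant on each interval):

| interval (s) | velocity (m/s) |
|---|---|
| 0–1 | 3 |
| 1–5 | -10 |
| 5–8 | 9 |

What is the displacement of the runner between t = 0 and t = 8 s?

Net displacement equals the area under the velocity-time graph (areas below the axis count negative).
0–1 s: 3 × 1 = 3 m
1–5 s: -10 × 4 = -40 m
5–8 s: 9 × 3 = 27 m
Net displacement = -10 m

-10 m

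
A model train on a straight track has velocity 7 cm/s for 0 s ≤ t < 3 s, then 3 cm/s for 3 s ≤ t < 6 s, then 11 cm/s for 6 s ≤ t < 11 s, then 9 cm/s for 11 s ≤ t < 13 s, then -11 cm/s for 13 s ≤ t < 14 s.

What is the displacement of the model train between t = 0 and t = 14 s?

92 cm

Net displacement equals the area under the velocity-time graph (areas below the axis count negative).
0–3 s: 7 × 3 = 21 cm
3–6 s: 3 × 3 = 9 cm
6–11 s: 11 × 5 = 55 cm
11–13 s: 9 × 2 = 18 cm
13–14 s: -11 × 1 = -11 cm
Net displacement = 92 cm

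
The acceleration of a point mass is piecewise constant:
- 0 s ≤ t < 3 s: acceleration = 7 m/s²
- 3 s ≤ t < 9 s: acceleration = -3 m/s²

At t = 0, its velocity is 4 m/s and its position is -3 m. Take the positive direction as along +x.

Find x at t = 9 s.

On each constant-a segment, Δv = aΔt and Δx = v₀Δt + ½aΔt²; chain segment to segment.
0–3 s: v starts 4 m/s; Δx = 4·3 + ½·7·3² = 43.5 m; v ends 25 m/s.
3–9 s: v starts 25 m/s; Δx = 25·6 + ½·-3·6² = 96 m; v ends 7 m/s.
x(9) = -3 + Σ Δx = 136.5 m.

136.5 m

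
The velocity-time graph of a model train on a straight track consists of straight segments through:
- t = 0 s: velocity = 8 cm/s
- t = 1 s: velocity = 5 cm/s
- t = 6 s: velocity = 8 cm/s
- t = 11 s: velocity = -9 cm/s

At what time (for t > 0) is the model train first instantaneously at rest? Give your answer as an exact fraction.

t = 142/17 s

v changes sign on 6–11 s (from 8 to -9); the graph is linear there, so v = 0 at t = 6 + (-8)·(11 − 6)/(-9 − 8) = 142/17 s.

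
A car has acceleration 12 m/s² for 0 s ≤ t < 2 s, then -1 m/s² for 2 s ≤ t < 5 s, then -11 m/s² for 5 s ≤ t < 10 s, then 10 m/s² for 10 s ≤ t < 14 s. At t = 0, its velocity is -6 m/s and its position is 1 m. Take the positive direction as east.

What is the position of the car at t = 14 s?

On each constant-a segment, Δv = aΔt and Δx = v₀Δt + ½aΔt²; chain segment to segment.
0–2 s: v starts -6 m/s; Δx = -6·2 + ½·12·2² = 12 m; v ends 18 m/s.
2–5 s: v starts 18 m/s; Δx = 18·3 + ½·-1·3² = 49.5 m; v ends 15 m/s.
5–10 s: v starts 15 m/s; Δx = 15·5 + ½·-11·5² = -62.5 m; v ends -40 m/s.
10–14 s: v starts -40 m/s; Δx = -40·4 + ½·10·4² = -80 m; v ends 0 m/s.
x(14) = 1 + Σ Δx = -80 m.

-80 m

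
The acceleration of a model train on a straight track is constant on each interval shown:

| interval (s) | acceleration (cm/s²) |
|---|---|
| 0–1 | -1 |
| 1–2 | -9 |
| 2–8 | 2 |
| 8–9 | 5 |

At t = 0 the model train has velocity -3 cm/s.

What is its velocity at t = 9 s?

4 cm/s

Δv equals the area under the a-t graph; then v = v₀ + Δv.
0–1 s: -1 × 1 = -1 cm/s
1–2 s: -9 × 1 = -9 cm/s
2–8 s: 2 × 6 = 12 cm/s
8–9 s: 5 × 1 = 5 cm/s
Δv = 7 cm/s, so v(9) = -3 + (7) = 4 cm/s.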